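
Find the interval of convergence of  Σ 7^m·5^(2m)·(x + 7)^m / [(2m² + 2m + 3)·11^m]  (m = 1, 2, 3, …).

By the ratio test, |a_{m+1}/a_m| = [(2m² + 2m + 3)/(2(m+1)² + 2(m+1) + 3)] · 7·25/11 → 175/11.
Hence the series converges for |x + 7| < 1/(175/11) = 11/175, so the radius of convergence is 11/175.
When x = -1214/175, the terms are on the order of 1/m², so the series converges absolutely by comparison with the p-series (p = 2 > 1).
Endpoint x = -1236/175: the series is dominated by a constant times Σ 1/m², which converges (p = 2 > 1).

[-1236/175, -1214/175]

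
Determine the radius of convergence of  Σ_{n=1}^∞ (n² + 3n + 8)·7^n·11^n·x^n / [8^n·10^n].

R = 80/77

The ratio of consecutive coefficients is [((n+1)² + 3(n+1) + 8)/(n² + 3n + 8)] · 7·11/(8·10) → 77/80.
Hence the series converges for |x| < 1/(77/80) = 80/77, so the radius of convergence is 80/77.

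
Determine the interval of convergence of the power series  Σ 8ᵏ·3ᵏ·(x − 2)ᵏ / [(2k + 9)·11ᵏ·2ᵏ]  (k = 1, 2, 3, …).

The ratio of consecutive coefficients is [(2k + 9)/(2(k+1) + 9)] · 8·3/(11·2) → 12/11.
Thus R = 1/(12/11) = 11/12.
When x = 35/12, the terms behave like c/k; limit comparison with the harmonic series gives divergence.
Endpoint x = 13/12: convergence follows from the alternating series test (terms decrease monotonically to 0).

[13/12, 35/12)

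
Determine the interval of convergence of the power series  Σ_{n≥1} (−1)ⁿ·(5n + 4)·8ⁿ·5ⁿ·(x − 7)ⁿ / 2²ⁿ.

(69/10, 71/10)

The ratio of consecutive coefficients is [(5(n+1) + 4)/(5n + 4)] · 8·5/4 → 10.
Convergence for |x − 7| · 10 < 1, i.e. |x − 7| < 1/10. So R = 1/10.
At x = 71/10: the terms have absolute value of order n, which does not tend to 0, so the series diverges by the divergence test.
Endpoint x = 69/10: the n-th term does not approach 0; divergence by the term test.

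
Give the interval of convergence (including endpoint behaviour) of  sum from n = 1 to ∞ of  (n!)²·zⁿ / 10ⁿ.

{0}

By the ratio test, |a_{n+1}/a_n| = (n+1)² · 1/10 → ∞.
The ratio grows without bound, so the series diverges whenever z ≠ 0; it converges only at z = 0. R = 0.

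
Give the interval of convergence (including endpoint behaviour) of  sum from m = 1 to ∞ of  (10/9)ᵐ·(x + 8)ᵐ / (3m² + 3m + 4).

[-89/10, -71/10]

Apply the ratio test: |a_{m+1}| / |a_m| = [(3m² + 3m + 4)/(3(m+1)² + 3(m+1) + 4)] · 10/9, which tends to 10/9 as m → ∞.
The series converges when 10/9 · |x + 8| < 1, giving R = 9/10.
When x = -71/10, the terms are on the order of 1/m², so the series converges absolutely by comparison with the p-series (p = 2 > 1).
Check x = -89/10: absolute convergence follows by limit comparison with Σ 1/m².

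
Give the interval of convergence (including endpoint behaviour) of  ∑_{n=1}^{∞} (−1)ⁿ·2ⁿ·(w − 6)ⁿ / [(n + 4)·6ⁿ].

(3, 9]

By the ratio test, |a_{n+1}/a_n| = [(n + 4)/((n+1) + 4)] · 2/6 → 1/3.
The series converges when 1/3 · |w − 6| < 1, giving R = 3.
Check w = 9: the terms alternate in sign and decrease monotonically to 0 in absolute value (size ~ c/n), so the alternating series test gives convergence.
Endpoint w = 3: the terms are asymptotic to a nonzero constant times 1/n, so the series diverges by limit comparison with Σ 1/n.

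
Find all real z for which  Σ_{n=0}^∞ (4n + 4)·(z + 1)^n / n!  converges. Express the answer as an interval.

(−∞, ∞)

Apply the ratio test: |a_{n+1}| / |a_n| = (4(n+1) + 4)/(4n + 4) · 1/(n+1), which tends to 0 as n → ∞.
The limit is 0, so the series converges for all z; R = ∞.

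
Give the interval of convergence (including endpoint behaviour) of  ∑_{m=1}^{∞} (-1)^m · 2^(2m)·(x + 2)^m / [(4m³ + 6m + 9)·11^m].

[-19/4, 3/4]

Ratio test: |a_{m+1}/a_m| = [(4m³ + 6m + 9)/(4(m+1)³ + 6(m+1) + 9)] · 4/11 → 4/11 as m → ∞.
The series converges when 4/11 · |x + 2| < 1, giving R = 11/4.
When x = 3/4, the terms are on the order of 1/m³, so the series converges absolutely by comparison with the p-series (p = 3 > 1).
Check x = -19/4: the series is dominated by a constant times Σ 1/m³, which converges (p = 3 > 1).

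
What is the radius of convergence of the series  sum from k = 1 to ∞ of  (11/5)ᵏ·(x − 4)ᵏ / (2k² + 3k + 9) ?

Ratio test: |a_{k+1}/a_k| = [(2k² + 3k + 9)/(2(k+1)² + 3(k+1) + 9)] · 11/5 → 11/5 as k → ∞.
The series converges when 11/5 · |x − 4| < 1, giving R = 5/11.

R = 5/11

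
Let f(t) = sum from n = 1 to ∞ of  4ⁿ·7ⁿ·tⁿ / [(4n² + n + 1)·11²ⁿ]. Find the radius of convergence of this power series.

R = 121/28

Ratio test: |a_{n+1}/a_n| = [(4n² + n + 1)/(4(n+1)² + (n+1) + 1)] · 4·7/121 → 28/121 as n → ∞.
Convergence for |t| · 28/121 < 1, i.e. |t| < 121/28. So R = 121/28.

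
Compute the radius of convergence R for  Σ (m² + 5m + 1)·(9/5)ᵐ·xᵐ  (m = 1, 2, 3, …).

R = 5/9

Ratio test: |a_{m+1}/a_m| = [((m+1)² + 5(m+1) + 1)/(m² + 5m + 1)] · 9/5 → 9/5 as m → ∞.
Thus R = 1/(9/5) = 5/9.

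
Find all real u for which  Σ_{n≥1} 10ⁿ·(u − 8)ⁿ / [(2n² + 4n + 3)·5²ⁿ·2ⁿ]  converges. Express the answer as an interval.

The ratio of consecutive coefficients is [(2n² + 4n + 3)/(2(n+1)² + 4(n+1) + 3)] · 10/(25·2) → 1/5.
Convergence for |u − 8| · 1/5 < 1, i.e. |u − 8| < 5. So R = 5.
When u = 13, the series is dominated by a constant times Σ 1/n², which converges (p = 2 > 1).
At u = 3: the terms are on the order of 1/n², so the series converges absolutely by comparison with the p-series (p = 2 > 1).

[3, 13]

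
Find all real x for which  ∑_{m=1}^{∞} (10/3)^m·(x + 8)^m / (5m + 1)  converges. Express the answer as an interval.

[-83/10, -77/10)

Apply the ratio test: |a_{m+1}| / |a_m| = [(5m + 1)/(5(m+1) + 1)] · 10/3, which tends to 10/3 as m → ∞.
The series converges when 10/3 · |x + 8| < 1, giving R = 3/10.
When x = -77/10, the terms are asymptotic to a nonzero constant times 1/m, so the series diverges by limit comparison with Σ 1/m.
Check x = -83/10: the terms alternate in sign and decrease monotonically to 0 in absolute value (size ~ c/m), so the alternating series test gives convergence.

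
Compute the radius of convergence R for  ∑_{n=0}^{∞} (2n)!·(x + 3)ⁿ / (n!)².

R = 1/4

Ratio test: |a_{n+1}/a_n| = (2n+1)·(2n+2)/(n+1)² → 4 as n → ∞.
Hence the series converges for |x + 3| < 1/(4) = 1/4, so the radius of convergence is 1/4.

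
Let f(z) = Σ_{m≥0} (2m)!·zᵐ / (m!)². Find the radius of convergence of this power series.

R = 1/4

Apply the ratio test: |a_{m+1}| / |a_m| = (2m+1)·(2m+2)/(m+1)², which tends to 4 as m → ∞.
Thus R = 1/(4) = 1/4.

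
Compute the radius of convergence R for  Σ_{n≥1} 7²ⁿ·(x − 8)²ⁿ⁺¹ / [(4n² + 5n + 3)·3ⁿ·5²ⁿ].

The ratio of consecutive coefficients is [(4n² + 5n + 3)/(4(n+1)² + 5(n+1) + 3)] · 49/(3·25) → 49/75.
Since the exponent of (x − 8) increases by 2 each term, convergence requires |x − 8|² < 75/49, hence R = 5√3/7.

R = 5√3/7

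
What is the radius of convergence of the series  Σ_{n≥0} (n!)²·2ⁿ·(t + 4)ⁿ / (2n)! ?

Ratio test: |a_{n+1}/a_n| = (n+1)²/[(2n+1)·(2n+2)] · 2 → 1/2 as n → ∞.
Thus R = 1/(1/2) = 2.

R = 2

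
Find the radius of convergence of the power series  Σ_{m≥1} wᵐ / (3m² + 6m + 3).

The ratio of consecutive coefficients is (3m² + 6m + 3)/(3(m+1)² + 6(m+1) + 3) → 1.
So the series converges when |w| < 1 and diverges when |w| > 1; R = 1.

R = 1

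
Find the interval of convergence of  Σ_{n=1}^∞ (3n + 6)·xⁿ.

Apply the ratio test: |a_{n+1}| / |a_n| = (3(n+1) + 6)/(3n + 6), which tends to 1 as n → ∞.
Convergence for |x| < 1, so R = 1.
At x = 1: the terms have absolute value of order n, which does not tend to 0, so the series diverges by the divergence test.
Endpoint x = -1: the n-th term does not approach 0; divergence by the term test.

(-1, 1)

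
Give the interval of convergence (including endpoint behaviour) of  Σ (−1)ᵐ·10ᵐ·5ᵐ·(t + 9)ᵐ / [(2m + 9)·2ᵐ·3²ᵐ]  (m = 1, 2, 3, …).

Ratio test: |a_{m+1}/a_m| = [(2m + 9)/(2(m+1) + 9)] · 10·5/(2·9) → 25/9 as m → ∞.
Hence the series converges for |t + 9| < 1/(25/9) = 9/25, so the radius of convergence is 9/25.
Check t = -216/25: an alternating series whose terms decrease to 0 in absolute value, so it converges by the Leibniz criterion.
Check t = -234/25: the terms behave like c/m; limit comparison with the harmonic series gives divergence.

(-234/25, -216/25]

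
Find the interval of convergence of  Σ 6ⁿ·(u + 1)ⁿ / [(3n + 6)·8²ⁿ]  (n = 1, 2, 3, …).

The ratio of consecutive coefficients is [(3n + 6)/(3(n+1) + 6)] · 6/64 → 3/32.
Thus R = 1/(3/32) = 32/3.
Endpoint u = 29/3: the terms behave like c/n; limit comparison with the harmonic series gives divergence.
Endpoint u = -35/3: the terms alternate in sign and decrease monotonically to 0 in absolute value (size ~ c/n), so the alternating series test gives convergence.

[-35/3, 29/3)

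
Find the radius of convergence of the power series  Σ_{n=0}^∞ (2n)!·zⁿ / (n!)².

R = 1/4

Apply the ratio test: |a_{n+1}| / |a_n| = (2n+1)·(2n+2)/(n+1)², which tends to 4 as n → ∞.
Convergence for |z| · 4 < 1, i.e. |z| < 1/4. So R = 1/4.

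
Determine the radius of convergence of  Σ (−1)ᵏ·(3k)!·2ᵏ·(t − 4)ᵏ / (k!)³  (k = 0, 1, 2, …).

Ratio test: |a_{k+1}/a_k| = (3k+1)·(3k+2)·(3k+3)/(k+1)³ · 2 → 54 as k → ∞.
Convergence for |t − 4| · 54 < 1, i.e. |t − 4| < 1/54. So R = 1/54.

R = 1/54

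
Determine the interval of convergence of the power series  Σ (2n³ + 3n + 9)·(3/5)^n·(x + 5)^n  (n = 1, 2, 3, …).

(-20/3, -10/3)

The ratio of consecutive coefficients is [(2(n+1)³ + 3(n+1) + 9)/(2n³ + 3n + 9)] · 3/5 → 3/5.
Thus R = 1/(3/5) = 5/3.
Check x = -10/3: the terms do not tend to 0, so the series diverges.
Check x = -20/3: the terms have absolute value of order n³, which does not tend to 0, so the series diverges by the divergence test.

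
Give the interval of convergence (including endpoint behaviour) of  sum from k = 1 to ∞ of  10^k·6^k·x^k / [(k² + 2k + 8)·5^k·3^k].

[-1/4, 1/4]

Ratio test: |a_{k+1}/a_k| = [(k² + 2k + 8)/((k+1)² + 2(k+1) + 8)] · 10·6/(5·3) → 4 as k → ∞.
Convergence for |x| · 4 < 1, i.e. |x| < 1/4. So R = 1/4.
Check x = 1/4: the terms are on the order of 1/k², so the series converges absolutely by comparison with the p-series (p = 2 > 1).
At x = -1/4: absolute convergence follows by limit comparison with Σ 1/k².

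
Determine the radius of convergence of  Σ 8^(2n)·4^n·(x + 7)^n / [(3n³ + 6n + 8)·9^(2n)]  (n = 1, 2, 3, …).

By the ratio test, |a_{n+1}/a_n| = [(3n³ + 6n + 8)/(3(n+1)³ + 6(n+1) + 8)] · 64·4/81 → 256/81.
Convergence for |x + 7| · 256/81 < 1, i.e. |x + 7| < 81/256. So R = 81/256.

R = 81/256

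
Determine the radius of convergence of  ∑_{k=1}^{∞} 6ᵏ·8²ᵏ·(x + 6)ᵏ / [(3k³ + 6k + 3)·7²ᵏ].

Ratio test: |a_{k+1}/a_k| = [(3k³ + 6k + 3)/(3(k+1)³ + 6(k+1) + 3)] · 6·64/49 → 384/49 as k → ∞.
The series converges when 384/49 · |x + 6| < 1, giving R = 49/384.

R = 49/384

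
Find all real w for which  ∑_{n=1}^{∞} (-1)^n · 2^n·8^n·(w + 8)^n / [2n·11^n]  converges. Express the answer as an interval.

(-139/16, -117/16]

Ratio test: |a_{n+1}/a_n| = [2n/2(n+1)] · 2·8/11 → 16/11 as n → ∞.
Convergence for |w + 8| · 16/11 < 1, i.e. |w + 8| < 11/16. So R = 11/16.
When w = -117/16, convergence follows from the alternating series test (terms decrease monotonically to 0).
Endpoint w = -139/16: the terms behave like c/n; limit comparison with the harmonic series gives divergence.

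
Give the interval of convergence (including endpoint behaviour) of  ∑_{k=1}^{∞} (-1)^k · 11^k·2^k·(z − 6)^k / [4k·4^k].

Ratio test: |a_{k+1}/a_k| = [4k/4(k+1)] · 11·2/4 → 11/2 as k → ∞.
The series converges when 11/2 · |z − 6| < 1, giving R = 2/11.
Endpoint z = 68/11: the terms alternate in sign and decrease monotonically to 0 in absolute value (size ~ c/k), so the alternating series test gives convergence.
Check z = 64/11: the terms are asymptotic to a nonzero constant times 1/k, so the series diverges by limit comparison with Σ 1/k.

(64/11, 68/11]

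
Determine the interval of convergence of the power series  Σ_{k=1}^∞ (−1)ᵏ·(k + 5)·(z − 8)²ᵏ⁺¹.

The ratio of consecutive coefficients is ((k+1) + 5)/(k + 5) → 1.
Successive powers of (z − 8) differ by 2, so the series converges when |z − 8|² · 1 < 1, i.e. |z − 8| < √(1) = 1. So R = 1.
Endpoint z = 9: the terms have absolute value of order k, which does not tend to 0, so the series diverges by the divergence test.
At z = 7: the k-th term does not approach 0; divergence by the term test.

(7, 9)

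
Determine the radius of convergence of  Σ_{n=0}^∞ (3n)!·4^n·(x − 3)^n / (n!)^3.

R = 1/108

By the ratio test, |a_{n+1}/a_n| = (3n+1)·(3n+2)·(3n+3)/(n+1)³ · 4 → 108.
Convergence for |x − 3| · 108 < 1, i.e. |x − 3| < 1/108. So R = 1/108.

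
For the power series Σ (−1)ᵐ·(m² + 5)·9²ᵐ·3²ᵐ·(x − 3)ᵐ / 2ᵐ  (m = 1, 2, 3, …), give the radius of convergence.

R = 2/729

Ratio test: |a_{m+1}/a_m| = [((m+1)² + 5)/(m² + 5)] · 81·9/2 → 729/2 as m → ∞.
Thus R = 1/(729/2) = 2/729.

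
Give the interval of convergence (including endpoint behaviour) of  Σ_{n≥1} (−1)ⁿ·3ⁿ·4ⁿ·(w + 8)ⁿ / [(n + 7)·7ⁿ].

(-103/12, -89/12]

By the ratio test, |a_{n+1}/a_n| = [(n + 7)/((n+1) + 7)] · 3·4/7 → 12/7.
The series converges when 12/7 · |w + 8| < 1, giving R = 7/12.
Endpoint w = -89/12: the terms alternate in sign and decrease monotonically to 0 in absolute value (size ~ c/n), so the alternating series test gives convergence.
Endpoint w = -103/12: the terms are asymptotic to a nonzero constant times 1/n, so the series diverges by limit comparison with Σ 1/n.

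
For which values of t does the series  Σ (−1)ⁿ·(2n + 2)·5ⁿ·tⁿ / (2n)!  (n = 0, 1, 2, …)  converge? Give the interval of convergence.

(−∞, ∞)

Apply the ratio test: |a_{n+1}| / |a_n| = (2(n+1) + 2)/(2n + 2) · 5 · 1/[(2n+1)·(2n+2)], which tends to 0 as n → ∞.
The limit is 0, so the series converges for all t; R = ∞.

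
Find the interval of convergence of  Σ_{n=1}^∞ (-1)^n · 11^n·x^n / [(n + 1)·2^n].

(-2/11, 2/11]

The ratio of consecutive coefficients is [(n + 1)/((n+1) + 1)] · 11/2 → 11/2.
Hence the series converges for |x| < 1/(11/2) = 2/11, so the radius of convergence is 2/11.
At x = 2/11: the terms alternate in sign and decrease monotonically to 0 in absolute value (size ~ c/n), so the alternating series test gives convergence.
Endpoint x = -2/11: the terms behave like c/n; limit comparison with the harmonic series gives divergence.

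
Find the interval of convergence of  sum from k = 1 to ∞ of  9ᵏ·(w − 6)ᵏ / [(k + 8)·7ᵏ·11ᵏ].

Ratio test: |a_{k+1}/a_k| = [(k + 8)/((k+1) + 8)] · 9/(7·11) → 9/77 as k → ∞.
Thus R = 1/(9/77) = 77/9.
Check w = 131/9: the terms behave like c/k; limit comparison with the harmonic series gives divergence.
Check w = -23/9: an alternating series whose terms decrease to 0 in absolute value, so it converges by the Leibniz criterion.

[-23/9, 131/9)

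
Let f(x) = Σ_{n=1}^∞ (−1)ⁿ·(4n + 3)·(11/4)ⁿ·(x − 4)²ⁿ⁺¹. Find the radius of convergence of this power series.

R = 2√11/11

The ratio of consecutive coefficients is [(4(n+1) + 3)/(4n + 3)] · 11/4 → 11/4.
Writing y = (x − 4)², the series in y has radius 4/11, so |x − 4| < √(4/11) and R = 2√11/11.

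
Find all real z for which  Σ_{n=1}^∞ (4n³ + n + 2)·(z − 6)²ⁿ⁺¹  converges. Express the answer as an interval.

Ratio test: |a_{n+1}/a_n| = (4(n+1)³ + (n+1) + 2)/(4n³ + n + 2) → 1 as n → ∞.
Successive powers of (z − 6) differ by 2, so the series converges when |z − 6|² · 1 < 1, i.e. |z − 6| < √(1) = 1. So R = 1.
Check z = 7: the terms have absolute value of order n³, which does not tend to 0, so the series diverges by the divergence test.
Check z = 5: the terms have absolute value of order n³, which does not tend to 0, so the series diverges by the divergence test.

(5, 7)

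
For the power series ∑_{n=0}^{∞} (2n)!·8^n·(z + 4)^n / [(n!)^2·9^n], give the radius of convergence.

R = 9/32

By the ratio test, |a_{n+1}/a_n| = (2n+1)·(2n+2)/(n+1)² · 8/9 → 32/9.
Thus R = 1/(32/9) = 9/32.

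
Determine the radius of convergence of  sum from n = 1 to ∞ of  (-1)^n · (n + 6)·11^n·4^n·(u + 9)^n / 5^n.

R = 5/44

Apply the ratio test: |a_{n+1}| / |a_n| = [((n+1) + 6)/(n + 6)] · 11·4/5, which tends to 44/5 as n → ∞.
Thus R = 1/(44/5) = 5/44.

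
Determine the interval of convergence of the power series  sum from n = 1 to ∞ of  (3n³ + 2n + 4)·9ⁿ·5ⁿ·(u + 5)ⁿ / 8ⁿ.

(-233/45, -217/45)

The ratio of consecutive coefficients is [(3(n+1)³ + 2(n+1) + 4)/(3n³ + 2n + 4)] · 9·5/8 → 45/8.
The series converges when 45/8 · |u + 5| < 1, giving R = 8/45.
Check u = -217/45: the n-th term does not approach 0; divergence by the term test.
Check u = -233/45: the terms have absolute value of order n³, which does not tend to 0, so the series diverges by the divergence test.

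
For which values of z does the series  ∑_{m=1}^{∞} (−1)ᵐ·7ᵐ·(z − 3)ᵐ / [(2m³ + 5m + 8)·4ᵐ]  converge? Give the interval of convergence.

By the ratio test, |a_{m+1}/a_m| = [(2m³ + 5m + 8)/(2(m+1)³ + 5(m+1) + 8)] · 7/4 → 7/4.
Convergence for |z − 3| · 7/4 < 1, i.e. |z − 3| < 4/7. So R = 4/7.
When z = 25/7, the terms are on the order of 1/m³, so the series converges absolutely by comparison with the p-series (p = 3 > 1).
At z = 17/7: absolute convergence follows by limit comparison with Σ 1/m³.

[17/7, 25/7]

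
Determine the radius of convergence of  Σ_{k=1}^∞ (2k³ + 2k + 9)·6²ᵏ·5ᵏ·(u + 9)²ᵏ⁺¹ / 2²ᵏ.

Apply the ratio test: |a_{k+1}| / |a_k| = [(2(k+1)³ + 2(k+1) + 9)/(2k³ + 2k + 9)] · 36·5/4, which tends to 45 as k → ∞.
Successive powers of (u + 9) differ by 2, so the series converges when |u + 9|² · 45 < 1, i.e. |u + 9| < √(1/45). So R = √5/15.

R = √5/15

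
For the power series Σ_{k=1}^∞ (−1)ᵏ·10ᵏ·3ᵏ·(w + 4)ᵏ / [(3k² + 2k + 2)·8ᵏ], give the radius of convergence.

By the ratio test, |a_{k+1}/a_k| = [(3k² + 2k + 2)/(3(k+1)² + 2(k+1) + 2)] · 10·3/8 → 15/4.
The series converges when 15/4 · |w + 4| < 1, giving R = 4/15.

R = 4/15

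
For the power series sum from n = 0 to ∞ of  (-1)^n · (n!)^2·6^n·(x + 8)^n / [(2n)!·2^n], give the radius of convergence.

By the ratio test, |a_{n+1}/a_n| = (n+1)²/[(2n+1)·(2n+2)] · 6/2 → 3/4.
The series converges when 3/4 · |x + 8| < 1, giving R = 4/3.

R = 4/3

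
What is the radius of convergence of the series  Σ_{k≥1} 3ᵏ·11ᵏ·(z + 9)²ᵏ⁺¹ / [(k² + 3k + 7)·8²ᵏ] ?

R = 8√33/33

Ratio test: |a_{k+1}/a_k| = [(k² + 3k + 7)/((k+1)² + 3(k+1) + 7)] · 3·11/64 → 33/64 as k → ∞.
Since the exponent of (z + 9) increases by 2 each term, convergence requires |z + 9|² < 64/33, hence R = 8√33/33.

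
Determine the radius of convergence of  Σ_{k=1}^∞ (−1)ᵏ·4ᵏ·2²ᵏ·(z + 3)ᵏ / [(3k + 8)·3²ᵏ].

R = 9/16

Ratio test: |a_{k+1}/a_k| = [(3k + 8)/(3(k+1) + 8)] · 4·4/9 → 16/9 as k → ∞.
The series converges when 16/9 · |z + 3| < 1, giving R = 9/16.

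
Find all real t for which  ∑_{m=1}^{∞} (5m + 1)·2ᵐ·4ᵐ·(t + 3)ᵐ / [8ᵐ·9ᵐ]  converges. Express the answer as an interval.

By the ratio test, |a_{m+1}/a_m| = [(5(m+1) + 1)/(5m + 1)] · 2·4/(8·9) → 1/9.
Hence the series converges for |t + 3| < 1/(1/9) = 9, so the radius of convergence is 9.
At t = 6: the terms do not tend to 0, so the series diverges.
When t = -12, the terms have absolute value of order m, which does not tend to 0, so the series diverges by the divergence test.

(-12, 6)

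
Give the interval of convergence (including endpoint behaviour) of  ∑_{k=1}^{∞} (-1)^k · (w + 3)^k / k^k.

(−∞, ∞)

By the Cauchy root test, |a_k|^(1/k) = 1/k → 0.
Since the k-th root of |a_k| tends to 0, the series converges for all real w; R = ∞.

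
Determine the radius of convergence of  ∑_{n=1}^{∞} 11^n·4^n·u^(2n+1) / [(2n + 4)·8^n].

R = √22/11

The ratio of consecutive coefficients is [(2n + 4)/(2(n+1) + 4)] · 11·4/8 → 11/2.
Writing y = u², the series in y has radius 2/11, so |u| < √(2/11) and R = √22/11.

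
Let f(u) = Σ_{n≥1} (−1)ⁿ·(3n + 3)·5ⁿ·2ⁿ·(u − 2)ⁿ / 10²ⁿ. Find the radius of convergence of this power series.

Ratio test: |a_{n+1}/a_n| = [(3(n+1) + 3)/(3n + 3)] · 5·2/100 → 1/10 as n → ∞.
Convergence for |u − 2| · 1/10 < 1, i.e. |u − 2| < 10. So R = 10.

R = 10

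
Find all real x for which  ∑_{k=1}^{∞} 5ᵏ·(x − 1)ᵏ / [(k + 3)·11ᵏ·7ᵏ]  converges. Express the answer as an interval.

[-72/5, 82/5)

Apply the ratio test: |a_{k+1}| / |a_k| = [(k + 3)/((k+1) + 3)] · 5/(11·7), which tends to 5/77 as k → ∞.
Hence the series converges for |x − 1| < 1/(5/77) = 77/5, so the radius of convergence is 77/5.
Endpoint x = 82/5: comparison with the harmonic series Σ 1/k shows the series diverges.
At x = -72/5: an alternating series whose terms decrease to 0 in absolute value, so it converges by the Leibniz criterion.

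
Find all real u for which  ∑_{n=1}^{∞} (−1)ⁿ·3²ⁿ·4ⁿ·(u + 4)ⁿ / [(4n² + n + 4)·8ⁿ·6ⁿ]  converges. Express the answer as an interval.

[-16/3, -8/3]

Ratio test: |a_{n+1}/a_n| = [(4n² + n + 4)/(4(n+1)² + (n+1) + 4)] · 9·4/(8·6) → 3/4 as n → ∞.
The series converges when 3/4 · |u + 4| < 1, giving R = 4/3.
At u = -8/3: the series is dominated by a constant times Σ 1/n², which converges (p = 2 > 1).
At u = -16/3: the terms are on the order of 1/n², so the series converges absolutely by comparison with the p-series (p = 2 > 1).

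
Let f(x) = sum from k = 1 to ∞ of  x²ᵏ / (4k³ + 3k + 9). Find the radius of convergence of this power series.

By the ratio test, |a_{k+1}/a_k| = (4k³ + 3k + 9)/(4(k+1)³ + 3(k+1) + 9) → 1.
Since the exponent of x increases by 2 each term, convergence requires |x|² < 1, hence R = 1.

R = 1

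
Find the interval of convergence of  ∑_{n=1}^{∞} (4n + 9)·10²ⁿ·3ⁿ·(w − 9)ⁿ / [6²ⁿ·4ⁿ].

Ratio test: |a_{n+1}/a_n| = [(4(n+1) + 9)/(4n + 9)] · 100·3/(36·4) → 25/12 as n → ∞.
Thus R = 1/(25/12) = 12/25.
Endpoint w = 237/25: the n-th term does not approach 0; divergence by the term test.
Endpoint w = 213/25: the terms have absolute value of order n, which does not tend to 0, so the series diverges by the divergence test.

(213/25, 237/25)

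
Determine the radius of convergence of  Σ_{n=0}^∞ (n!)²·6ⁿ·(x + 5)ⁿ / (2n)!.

The ratio of consecutive coefficients is (n+1)²/[(2n+1)·(2n+2)] · 6 → 3/2.
Convergence for |x + 5| · 3/2 < 1, i.e. |x + 5| < 2/3. So R = 2/3.

R = 2/3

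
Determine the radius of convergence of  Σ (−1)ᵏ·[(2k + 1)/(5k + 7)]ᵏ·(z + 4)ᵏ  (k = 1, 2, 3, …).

Applying the root test, |a_k|^(1/k) = (2k + 1)/(5k + 7) → 2/5.
Convergence for |z + 4| · 2/5 < 1, i.e. |z + 4| < 5/2. So R = 5/2.

R = 5/2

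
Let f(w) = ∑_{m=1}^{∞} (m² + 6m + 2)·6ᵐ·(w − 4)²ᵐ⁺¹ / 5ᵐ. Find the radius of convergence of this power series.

By the ratio test, |a_{m+1}/a_m| = [((m+1)² + 6(m+1) + 2)/(m² + 6m + 2)] · 6/5 → 6/5.
Since the exponent of (w − 4) increases by 2 each term, convergence requires |w − 4|² < 5/6, hence R = √30/6.

R = √30/6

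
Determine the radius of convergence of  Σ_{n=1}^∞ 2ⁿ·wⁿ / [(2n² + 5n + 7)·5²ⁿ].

Apply the ratio test: |a_{n+1}| / |a_n| = [(2n² + 5n + 7)/(2(n+1)² + 5(n+1) + 7)] · 2/25, which tends to 2/25 as n → ∞.
The series converges when 2/25 · |w| < 1, giving R = 25/2.

R = 25/2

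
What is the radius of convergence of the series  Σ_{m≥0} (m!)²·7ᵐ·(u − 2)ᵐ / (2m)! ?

R = 4/7

By the ratio test, |a_{m+1}/a_m| = (m+1)²/[(2m+1)·(2m+2)] · 7 → 7/4.
Convergence for |u − 2| · 7/4 < 1, i.e. |u − 2| < 4/7. So R = 4/7.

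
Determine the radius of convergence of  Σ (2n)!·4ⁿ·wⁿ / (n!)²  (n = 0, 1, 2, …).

R = 1/16

By the ratio test, |a_{n+1}/a_n| = (2n+1)·(2n+2)/(n+1)² · 4 → 16.
Hence the series converges for |w| < 1/(16) = 1/16, so the radius of convergence is 1/16.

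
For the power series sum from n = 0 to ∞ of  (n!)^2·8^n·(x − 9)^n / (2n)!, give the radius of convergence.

By the ratio test, |a_{n+1}/a_n| = (n+1)²/[(2n+1)·(2n+2)] · 8 → 2.
Hence the series converges for |x − 9| < 1/(2) = 1/2, so the radius of convergence is 1/2.

R = 1/2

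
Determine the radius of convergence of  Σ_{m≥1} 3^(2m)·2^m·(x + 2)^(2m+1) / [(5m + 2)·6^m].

R = √3/3

The ratio of consecutive coefficients is [(5m + 2)/(5(m+1) + 2)] · 9·2/6 → 3.
Successive powers of (x + 2) differ by 2, so the series converges when |x + 2|² · 3 < 1, i.e. |x + 2| < √(1/3). So R = √3/3.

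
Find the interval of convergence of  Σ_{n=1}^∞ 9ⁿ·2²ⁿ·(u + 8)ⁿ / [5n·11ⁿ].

By the ratio test, |a_{n+1}/a_n| = [5n/5(n+1)] · 9·4/11 → 36/11.
Hence the series converges for |u + 8| < 1/(36/11) = 11/36, so the radius of convergence is 11/36.
At u = -277/36: the terms are asymptotic to a nonzero constant times 1/n, so the series diverges by limit comparison with Σ 1/n.
Endpoint u = -299/36: the terms alternate in sign and decrease monotonically to 0 in absolute value (size ~ c/n), so the alternating series test gives convergence.

[-299/36, -277/36)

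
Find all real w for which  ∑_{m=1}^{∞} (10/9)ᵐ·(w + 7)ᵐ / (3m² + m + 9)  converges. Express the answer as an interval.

[-79/10, -61/10]

The ratio of consecutive coefficients is [(3m² + m + 9)/(3(m+1)² + (m+1) + 9)] · 10/9 → 10/9.
Convergence for |w + 7| · 10/9 < 1, i.e. |w + 7| < 9/10. So R = 9/10.
Endpoint w = -61/10: absolute convergence follows by limit comparison with Σ 1/m².
At w = -79/10: absolute convergence follows by limit comparison with Σ 1/m².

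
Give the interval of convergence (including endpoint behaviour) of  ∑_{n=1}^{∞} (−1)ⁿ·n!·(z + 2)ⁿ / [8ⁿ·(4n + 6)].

{-2}

By the ratio test, |a_{n+1}/a_n| = (n+1) · 1/8 · (4n + 6)/(4(n+1) + 6) → ∞.
The terms grow without bound for any (z + 2) ≠ 0, so R = 0 (convergence only at z = -2).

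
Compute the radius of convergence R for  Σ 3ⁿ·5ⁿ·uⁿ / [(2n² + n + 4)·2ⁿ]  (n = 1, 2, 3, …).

Ratio test: |a_{n+1}/a_n| = [(2n² + n + 4)/(2(n+1)² + (n+1) + 4)] · 3·5/2 → 15/2 as n → ∞.
The series converges when 15/2 · |u| < 1, giving R = 2/15.

R = 2/15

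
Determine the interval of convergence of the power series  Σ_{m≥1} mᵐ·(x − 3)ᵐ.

{3}

Root test: |a_m|^(1/m) = m → ∞.
Since the m-th root of |a_m| is unbounded, the series converges only at x = 3; R = 0.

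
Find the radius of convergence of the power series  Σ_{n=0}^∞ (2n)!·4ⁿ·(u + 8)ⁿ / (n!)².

R = 1/16

Ratio test: |a_{n+1}/a_n| = (2n+1)·(2n+2)/(n+1)² · 4 → 16 as n → ∞.
Hence the series converges for |u + 8| < 1/(16) = 1/16, so the radius of convergence is 1/16.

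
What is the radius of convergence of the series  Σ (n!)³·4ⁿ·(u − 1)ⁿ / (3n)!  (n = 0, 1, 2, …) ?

Apply the ratio test: |a_{n+1}| / |a_n| = (n+1)³/[(3n+1)·(3n+2)·(3n+3)] · 4, which tends to 4/27 as n → ∞.
Thus R = 1/(4/27) = 27/4.

R = 27/4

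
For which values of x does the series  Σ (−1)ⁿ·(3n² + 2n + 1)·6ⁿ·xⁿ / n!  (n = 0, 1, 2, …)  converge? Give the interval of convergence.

The ratio of consecutive coefficients is (3(n+1)² + 2(n+1) + 1)/(3n² + 2n + 1) · 6 · 1/(n+1) → 0.
The ratio tends to 0 regardless of x, hence R = ∞.

(−∞, ∞)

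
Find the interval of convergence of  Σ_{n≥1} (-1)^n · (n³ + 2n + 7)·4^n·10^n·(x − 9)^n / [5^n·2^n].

(35/4, 37/4)

By the ratio test, |a_{n+1}/a_n| = [((n+1)³ + 2(n+1) + 7)/(n³ + 2n + 7)] · 4·10/(5·2) → 4.
Thus R = 1/(4) = 1/4.
When x = 37/4, the terms do not tend to 0, so the series diverges.
When x = 35/4, the n-th term does not approach 0; divergence by the term test.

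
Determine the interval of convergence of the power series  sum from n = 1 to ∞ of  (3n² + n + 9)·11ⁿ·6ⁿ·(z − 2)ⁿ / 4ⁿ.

(64/33, 68/33)

By the ratio test, |a_{n+1}/a_n| = [(3(n+1)² + (n+1) + 9)/(3n² + n + 9)] · 11·6/4 → 33/2.
Convergence for |z − 2| · 33/2 < 1, i.e. |z − 2| < 2/33. So R = 2/33.
At z = 68/33: the terms have absolute value of order n², which does not tend to 0, so the series diverges by the divergence test.
Check z = 64/33: the n-th term does not approach 0; divergence by the term test.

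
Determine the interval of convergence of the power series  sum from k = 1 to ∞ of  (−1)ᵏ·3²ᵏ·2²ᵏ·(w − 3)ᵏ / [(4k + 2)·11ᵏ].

By the ratio test, |a_{k+1}/a_k| = [(4k + 2)/(4(k+1) + 2)] · 9·4/11 → 36/11.
Convergence for |w − 3| · 36/11 < 1, i.e. |w − 3| < 11/36. So R = 11/36.
Check w = 119/36: convergence follows from the alternating series test (terms decrease monotonically to 0).
Endpoint w = 97/36: the terms are asymptotic to a nonzero constant times 1/k, so the series diverges by limit comparison with Σ 1/k.

(97/36, 119/36]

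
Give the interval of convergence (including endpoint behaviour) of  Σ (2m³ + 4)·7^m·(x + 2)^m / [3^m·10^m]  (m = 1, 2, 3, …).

(-44/7, 16/7)

Ratio test: |a_{m+1}/a_m| = [(2(m+1)³ + 4)/(2m³ + 4)] · 7/(3·10) → 7/30 as m → ∞.
Thus R = 1/(7/30) = 30/7.
Check x = 16/7: the terms have absolute value of order m³, which does not tend to 0, so the series diverges by the divergence test.
Endpoint x = -44/7: the terms have absolute value of order m³, which does not tend to 0, so the series diverges by the divergence test.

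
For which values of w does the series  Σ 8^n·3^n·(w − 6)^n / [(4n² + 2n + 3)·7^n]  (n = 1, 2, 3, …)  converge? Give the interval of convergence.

[137/24, 151/24]

Ratio test: |a_{n+1}/a_n| = [(4n² + 2n + 3)/(4(n+1)² + 2(n+1) + 3)] · 8·3/7 → 24/7 as n → ∞.
Hence the series converges for |w − 6| < 1/(24/7) = 7/24, so the radius of convergence is 7/24.
When w = 151/24, absolute convergence follows by limit comparison with Σ 1/n².
When w = 137/24, absolute convergence follows by limit comparison with Σ 1/n².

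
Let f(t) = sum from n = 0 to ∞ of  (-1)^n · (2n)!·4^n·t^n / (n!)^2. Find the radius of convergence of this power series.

By the ratio test, |a_{n+1}/a_n| = (2n+1)·(2n+2)/(n+1)² · 4 → 16.
The series converges when 16 · |t| < 1, giving R = 1/16.

R = 1/16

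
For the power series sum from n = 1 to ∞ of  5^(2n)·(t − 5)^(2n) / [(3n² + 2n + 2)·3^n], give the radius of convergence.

By the ratio test, |a_{n+1}/a_n| = [(3n² + 2n + 2)/(3(n+1)² + 2(n+1) + 2)] · 25/3 → 25/3.
Successive powers of (t − 5) differ by 2, so the series converges when |t − 5|² · 25/3 < 1, i.e. |t − 5| < √(3/25). So R = √3/5.

R = √3/5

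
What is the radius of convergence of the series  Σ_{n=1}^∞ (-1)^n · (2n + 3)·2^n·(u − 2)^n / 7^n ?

Apply the ratio test: |a_{n+1}| / |a_n| = [(2(n+1) + 3)/(2n + 3)] · 2/7, which tends to 2/7 as n → ∞.
The series converges when 2/7 · |u − 2| < 1, giving R = 7/2.

R = 7/2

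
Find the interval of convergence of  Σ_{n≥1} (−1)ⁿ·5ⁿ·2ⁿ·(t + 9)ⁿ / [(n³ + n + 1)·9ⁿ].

[-99/10, -81/10]

By the ratio test, |a_{n+1}/a_n| = [(n³ + n + 1)/((n+1)³ + (n+1) + 1)] · 5·2/9 → 10/9.
Convergence for |t + 9| · 10/9 < 1, i.e. |t + 9| < 9/10. So R = 9/10.
Endpoint t = -81/10: absolute convergence follows by limit comparison with Σ 1/n³.
At t = -99/10: the series is dominated by a constant times Σ 1/n³, which converges (p = 3 > 1).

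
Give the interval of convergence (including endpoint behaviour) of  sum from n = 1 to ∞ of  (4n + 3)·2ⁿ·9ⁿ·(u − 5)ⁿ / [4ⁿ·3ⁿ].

(13/3, 17/3)

Ratio test: |a_{n+1}/a_n| = [(4(n+1) + 3)/(4n + 3)] · 2·9/(4·3) → 3/2 as n → ∞.
Convergence for |u − 5| · 3/2 < 1, i.e. |u − 5| < 2/3. So R = 2/3.
When u = 17/3, the terms do not tend to 0, so the series diverges.
Check u = 13/3: the n-th term does not approach 0; divergence by the term test.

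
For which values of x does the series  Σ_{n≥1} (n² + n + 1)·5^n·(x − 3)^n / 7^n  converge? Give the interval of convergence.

By the ratio test, |a_{n+1}/a_n| = [((n+1)² + (n+1) + 1)/(n² + n + 1)] · 5/7 → 5/7.
Convergence for |x − 3| · 5/7 < 1, i.e. |x − 3| < 7/5. So R = 7/5.
Check x = 22/5: the terms do not tend to 0, so the series diverges.
At x = 8/5: the terms do not tend to 0, so the series diverges.

(8/5, 22/5)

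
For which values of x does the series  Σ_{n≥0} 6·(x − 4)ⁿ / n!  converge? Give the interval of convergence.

Apply the ratio test: |a_{n+1}| / |a_n| = 6/6 · 1/(n+1), which tends to 0 as n → ∞.
The ratio tends to 0 regardless of x, hence R = ∞.

(−∞, ∞)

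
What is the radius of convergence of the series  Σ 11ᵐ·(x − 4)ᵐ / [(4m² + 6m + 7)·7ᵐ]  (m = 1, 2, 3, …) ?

Ratio test: |a_{m+1}/a_m| = [(4m² + 6m + 7)/(4(m+1)² + 6(m+1) + 7)] · 11/7 → 11/7 as m → ∞.
Hence the series converges for |x − 4| < 1/(11/7) = 7/11, so the radius of convergence is 7/11.

R = 7/11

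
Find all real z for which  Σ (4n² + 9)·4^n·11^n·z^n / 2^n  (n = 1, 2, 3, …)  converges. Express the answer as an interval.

(-1/22, 1/22)

The ratio of consecutive coefficients is [(4(n+1)² + 9)/(4n² + 9)] · 4·11/2 → 22.
Convergence for |z| · 22 < 1, i.e. |z| < 1/22. So R = 1/22.
At z = 1/22: the n-th term does not approach 0; divergence by the term test.
At z = -1/22: the terms have absolute value of order n², which does not tend to 0, so the series diverges by the divergence test.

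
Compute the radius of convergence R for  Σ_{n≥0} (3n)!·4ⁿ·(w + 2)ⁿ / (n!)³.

R = 1/108

By the ratio test, |a_{n+1}/a_n| = (3n+1)·(3n+2)·(3n+3)/(n+1)³ · 4 → 108.
Thus R = 1/(108) = 1/108.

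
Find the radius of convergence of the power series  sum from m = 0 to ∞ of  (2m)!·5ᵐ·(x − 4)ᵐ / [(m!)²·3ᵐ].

By the ratio test, |a_{m+1}/a_m| = (2m+1)·(2m+2)/(m+1)² · 5/3 → 20/3.
Hence the series converges for |x − 4| < 1/(20/3) = 3/20, so the radius of convergence is 3/20.

R = 3/20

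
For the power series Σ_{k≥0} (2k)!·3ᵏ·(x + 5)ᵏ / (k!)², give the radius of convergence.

Ratio test: |a_{k+1}/a_k| = (2k+1)·(2k+2)/(k+1)² · 3 → 12 as k → ∞.
The series converges when 12 · |x + 5| < 1, giving R = 1/12.

R = 1/12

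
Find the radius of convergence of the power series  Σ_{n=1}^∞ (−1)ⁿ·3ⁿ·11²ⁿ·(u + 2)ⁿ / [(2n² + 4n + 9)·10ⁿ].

Apply the ratio test: |a_{n+1}| / |a_n| = [(2n² + 4n + 9)/(2(n+1)² + 4(n+1) + 9)] · 3·121/10, which tends to 363/10 as n → ∞.
The series converges when 363/10 · |u + 2| < 1, giving R = 10/363.

R = 10/363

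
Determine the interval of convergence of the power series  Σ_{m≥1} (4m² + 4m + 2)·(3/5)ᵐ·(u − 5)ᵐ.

(10/3, 20/3)

By the ratio test, |a_{m+1}/a_m| = [(4(m+1)² + 4(m+1) + 2)/(4m² + 4m + 2)] · 3/5 → 3/5.
The series converges when 3/5 · |u − 5| < 1, giving R = 5/3.
Check u = 20/3: the terms do not tend to 0, so the series diverges.
Check u = 10/3: the m-th term does not approach 0; divergence by the term test.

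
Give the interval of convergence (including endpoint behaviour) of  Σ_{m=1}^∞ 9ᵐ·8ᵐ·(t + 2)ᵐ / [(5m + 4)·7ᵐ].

Ratio test: |a_{m+1}/a_m| = [(5m + 4)/(5(m+1) + 4)] · 9·8/7 → 72/7 as m → ∞.
Hence the series converges for |t + 2| < 1/(72/7) = 7/72, so the radius of convergence is 7/72.
When t = -137/72, comparison with the harmonic series Σ 1/m shows the series diverges.
Endpoint t = -151/72: the terms alternate in sign and decrease monotonically to 0 in absolute value (size ~ c/m), so the alternating series test gives convergence.

[-151/72, -137/72)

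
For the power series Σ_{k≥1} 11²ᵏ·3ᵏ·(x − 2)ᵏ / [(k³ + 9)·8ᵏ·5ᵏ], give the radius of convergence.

R = 40/363

Apply the ratio test: |a_{k+1}| / |a_k| = [(k³ + 9)/((k+1)³ + 9)] · 121·3/(8·5), which tends to 363/40 as k → ∞.
Convergence for |x − 2| · 363/40 < 1, i.e. |x − 2| < 40/363. So R = 40/363.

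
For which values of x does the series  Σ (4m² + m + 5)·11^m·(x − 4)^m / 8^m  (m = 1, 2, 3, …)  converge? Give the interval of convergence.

(36/11, 52/11)

The ratio of consecutive coefficients is [(4(m+1)² + (m+1) + 5)/(4m² + m + 5)] · 11/8 → 11/8.
The series converges when 11/8 · |x − 4| < 1, giving R = 8/11.
Check x = 52/11: the m-th term does not approach 0; divergence by the term test.
At x = 36/11: the terms do not tend to 0, so the series diverges.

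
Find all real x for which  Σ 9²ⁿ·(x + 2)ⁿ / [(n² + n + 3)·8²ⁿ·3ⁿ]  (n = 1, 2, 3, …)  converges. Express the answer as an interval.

[-118/27, 10/27]

The ratio of consecutive coefficients is [(n² + n + 3)/((n+1)² + (n+1) + 3)] · 81/(64·3) → 27/64.
Convergence for |x + 2| · 27/64 < 1, i.e. |x + 2| < 64/27. So R = 64/27.
Endpoint x = 10/27: absolute convergence follows by limit comparison with Σ 1/n².
At x = -118/27: the terms are on the order of 1/n², so the series converges absolutely by comparison with the p-series (p = 2 > 1).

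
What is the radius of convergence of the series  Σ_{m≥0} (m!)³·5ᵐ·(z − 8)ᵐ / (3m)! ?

Apply the ratio test: |a_{m+1}| / |a_m| = (m+1)³/[(3m+1)·(3m+2)·(3m+3)] · 5, which tends to 5/27 as m → ∞.
Hence the series converges for |z − 8| < 1/(5/27) = 27/5, so the radius of convergence is 27/5.

R = 27/5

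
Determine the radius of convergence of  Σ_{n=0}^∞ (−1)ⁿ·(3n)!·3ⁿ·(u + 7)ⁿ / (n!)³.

Ratio test: |a_{n+1}/a_n| = (3n+1)·(3n+2)·(3n+3)/(n+1)³ · 3 → 81 as n → ∞.
Thus R = 1/(81) = 1/81.

R = 1/81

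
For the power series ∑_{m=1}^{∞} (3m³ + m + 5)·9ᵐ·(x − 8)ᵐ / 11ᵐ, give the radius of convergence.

Apply the ratio test: |a_{m+1}| / |a_m| = [(3(m+1)³ + (m+1) + 5)/(3m³ + m + 5)] · 9/11, which tends to 9/11 as m → ∞.
The series converges when 9/11 · |x − 8| < 1, giving R = 11/9.

R = 11/9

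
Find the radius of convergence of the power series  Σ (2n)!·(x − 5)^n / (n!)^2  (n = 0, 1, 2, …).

The ratio of consecutive coefficients is (2n+1)·(2n+2)/(n+1)² → 4.
Hence the series converges for |x − 5| < 1/(4) = 1/4, so the radius of convergence is 1/4.

R = 1/4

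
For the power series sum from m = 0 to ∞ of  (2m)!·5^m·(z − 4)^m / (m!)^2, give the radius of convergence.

R = 1/20

Apply the ratio test: |a_{m+1}| / |a_m| = (2m+1)·(2m+2)/(m+1)² · 5, which tends to 20 as m → ∞.
Hence the series converges for |z − 4| < 1/(20) = 1/20, so the radius of convergence is 1/20.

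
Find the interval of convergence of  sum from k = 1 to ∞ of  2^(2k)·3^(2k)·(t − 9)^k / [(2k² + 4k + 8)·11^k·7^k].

[247/36, 401/36]

Apply the ratio test: |a_{k+1}| / |a_k| = [(2k² + 4k + 8)/(2(k+1)² + 4(k+1) + 8)] · 4·9/(11·7), which tends to 36/77 as k → ∞.
Thus R = 1/(36/77) = 77/36.
Endpoint t = 401/36: the series is dominated by a constant times Σ 1/k², which converges (p = 2 > 1).
Check t = 247/36: the series is dominated by a constant times Σ 1/k², which converges (p = 2 > 1).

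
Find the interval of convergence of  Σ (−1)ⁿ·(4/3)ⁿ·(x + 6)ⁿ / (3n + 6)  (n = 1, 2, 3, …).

(-27/4, -21/4]

By the ratio test, |a_{n+1}/a_n| = [(3n + 6)/(3(n+1) + 6)] · 4/3 → 4/3.
Hence the series converges for |x + 6| < 1/(4/3) = 3/4, so the radius of convergence is 3/4.
When x = -21/4, an alternating series whose terms decrease to 0 in absolute value, so it converges by the Leibniz criterion.
Check x = -27/4: comparison with the harmonic series Σ 1/n shows the series diverges.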